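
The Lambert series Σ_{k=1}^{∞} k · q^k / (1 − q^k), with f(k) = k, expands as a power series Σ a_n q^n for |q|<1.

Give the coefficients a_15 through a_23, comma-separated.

q^15  k|15↦f(k): 1:1 3:3 5:5 15:15  a_15=24
d|16:{1,2,4,8,16}  Σf=1+2+4+8+16=31
d|17:{17,1}  Σf=17+1=18
d|18:{1,2,3,6,9,18}  Σf=1+2+3+6+9+18=39
d|19:{19,1}  Σf=19+1=20
q^20  k|20↦f(k): 20:20 10:10 5:5 4:4 2:2 1:1  a_20=42
n=21: 21·1 7·3 3·7 1·21  f→[21+7+3+1]=32
n=22: 22·1 11·2 2·11 1·22  f→[22+11+2+1]=36
[q^23] f(23)=23,f(1)=1 ⇒ 24

24, 31, 18, 39, 20, 42, 32, 36, 24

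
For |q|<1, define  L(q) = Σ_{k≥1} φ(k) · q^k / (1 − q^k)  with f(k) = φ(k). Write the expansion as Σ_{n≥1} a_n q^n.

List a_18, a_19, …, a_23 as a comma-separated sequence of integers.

d|18:{18,9,6,3,2,1}  Σφ=6+6+2+2+1+1=18
d|19:{19,1}  Σφ=18+1=19
[q^20] φ(1)=1,φ(2)=1,φ(4)=2,φ(5)=4,φ(10)=4,φ(20)=8 ⇒ 20
d|21:{21,7,3,1}  Σφ=12+6+2+1=21
d|22:{1,2,11,22}  Σφ=1+1+10+10=22
[q^23] φ(1)=1,φ(23)=22 ⇒ 23

18, 19, 20, 21, 22, 23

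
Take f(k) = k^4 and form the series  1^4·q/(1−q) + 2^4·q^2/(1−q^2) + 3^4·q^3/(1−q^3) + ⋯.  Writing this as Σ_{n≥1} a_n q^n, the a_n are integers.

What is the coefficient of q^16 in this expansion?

d|16:{16,8,4,2,1}  Σf=65536+4096+256+16+1=69905

a_16 = 69905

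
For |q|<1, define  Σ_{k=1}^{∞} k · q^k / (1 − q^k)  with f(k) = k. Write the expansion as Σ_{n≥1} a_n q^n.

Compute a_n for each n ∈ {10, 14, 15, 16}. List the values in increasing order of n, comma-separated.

18, 24, 24, 31

n=10: 1·10 2·5 5·2 10·1  f→[1+2+5+10]=18
d|14:{14,7,2,1}  Σf=14+7+2+1=24
n=15: 1·15 3·5 5·3 15·1  f→[1+3+5+15]=24
d|16:{1,2,4,8,16}  Σf=1+2+4+8+16=31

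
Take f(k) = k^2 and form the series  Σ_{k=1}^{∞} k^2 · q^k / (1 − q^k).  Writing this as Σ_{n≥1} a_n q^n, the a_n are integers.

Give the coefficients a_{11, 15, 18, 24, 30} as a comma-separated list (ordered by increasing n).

q^11  k|11↦f(k): 11:121 1:1  a_11=122
d|15:{15,5,3,1}  Σf=225+25+9+1=260
d|18:{18,9,6,3,2,1}  Σf=324+81+36+9+4+1=455
[q^24] f(24)=576,f(12)=144,f(8)=64,f(6)=36,f(4)=16,f(3)=9,f(2)=4,f(1)=1 ⇒ 850
[q^30] f(1)=1,f(2)=4,f(3)=9,f(5)=25,f(6)=36,f(10)=100,f(15)=225,f(30)=900 ⇒ 1300

122, 260, 455, 850, 1300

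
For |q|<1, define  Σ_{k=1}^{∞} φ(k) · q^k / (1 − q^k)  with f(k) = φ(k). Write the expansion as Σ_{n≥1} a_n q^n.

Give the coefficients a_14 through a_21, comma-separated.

q^14  k|14↦φ(k): 14:6 7:6 2:1 1:1  a_14=14
d|15:{15,5,3,1}  Σφ=8+4+2+1=15
d|16:{1,2,4,8,16}  Σφ=1+1+2+4+8=16
n=17: 1·17 17·1  φ→[1+16]=17
[q^18] φ(18)=6,φ(9)=6,φ(6)=2,φ(3)=2,φ(2)=1,φ(1)=1 ⇒ 18
n=19: 19·1 1·19  φ→[18+1]=19
d|20:{20,10,5,4,2,1}  Σφ=8+4+4+2+1+1=20
n=21: 1·21 3·7 7·3 21·1  φ→[1+2+6+12]=21

14, 15, 16, 17, 18, 19, 20, 21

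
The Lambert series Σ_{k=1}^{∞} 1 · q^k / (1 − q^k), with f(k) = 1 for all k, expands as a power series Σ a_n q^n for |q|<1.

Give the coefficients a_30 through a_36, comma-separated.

d|30:{30,15,10,6,5,3,2,1}  Σf=1+1+1+1+1+1+1+1=8
[q^31] f(1)=1,f(31)=1 ⇒ 2
q^32  k|32↦f(k): 1:1 2:1 4:1 8:1 16:1 32:1  a_32=6
n=33: 33·1 11·3 3·11 1·33  f→[1+1+1+1]=4
[q^34] f(1)=1,f(2)=1,f(17)=1,f(34)=1 ⇒ 4
[q^35] f(1)=1,f(5)=1,f(7)=1,f(35)=1 ⇒ 4
q^36  k|36↦f(k): 36:1 18:1 12:1 9:1 6:1 4:1 3:1 2:1 1:1  a_36=9

8, 2, 6, 4, 4, 4, 9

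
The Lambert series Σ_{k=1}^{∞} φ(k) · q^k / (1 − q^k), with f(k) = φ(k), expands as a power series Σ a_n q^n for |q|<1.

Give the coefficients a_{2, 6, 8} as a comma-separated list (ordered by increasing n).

n=2: 1·2 2·1  φ→[1+1]=2
q^6  k|6↦φ(k): 1:1 2:1 3:2 6:2  a_6=6
d|8:{1,2,4,8}  Σφ=1+1+2+4=8

2, 6, 8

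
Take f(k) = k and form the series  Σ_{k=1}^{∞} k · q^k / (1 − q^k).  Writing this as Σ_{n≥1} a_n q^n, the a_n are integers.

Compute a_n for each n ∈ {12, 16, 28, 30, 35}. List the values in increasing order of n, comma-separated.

n=12: 1·12 2·6 3·4 4·3 6·2 12·1  f→[1+2+3+4+6+12]=28
[q^16] f(1)=1,f(2)=2,f(4)=4,f(8)=8,f(16)=16 ⇒ 31
[q^28] f(1)=1,f(2)=2,f(4)=4,f(7)=7,f(14)=14,f(28)=28 ⇒ 56
q^30  k|30↦f(k): 1:1 2:2 3:3 5:5 6:6 10:10 15:15 30:30  a_30=72
[q^35] f(35)=35,f(7)=7,f(5)=5,f(1)=1 ⇒ 48

28, 31, 56, 72, 48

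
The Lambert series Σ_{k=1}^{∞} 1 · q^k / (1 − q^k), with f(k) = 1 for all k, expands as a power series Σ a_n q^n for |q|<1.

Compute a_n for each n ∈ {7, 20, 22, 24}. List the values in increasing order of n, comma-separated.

2, 6, 4, 8

d|7:{7,1}  Σf=1+1=2
[q^20] f(1)=1,f(2)=1,f(4)=1,f(5)=1,f(10)=1,f(20)=1 ⇒ 6
q^22  k|22↦f(k): 1:1 2:1 11:1 22:1  a_22=4
d|24:{1,2,3,4,6,8,12,24}  Σf=1+1+1+1+1+1+1+1=8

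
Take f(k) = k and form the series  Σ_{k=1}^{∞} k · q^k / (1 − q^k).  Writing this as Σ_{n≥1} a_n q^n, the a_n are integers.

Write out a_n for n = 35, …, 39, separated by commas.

n=35: 35·1 7·5 5·7 1·35  f→[35+7+5+1]=48
n=36: 36·1 18·2 12·3 9·4 6·6 4·9 3·12 2·18 1·36  f→[36+18+12+9+6+4+3+2+1]=91
d|37:{1,37}  Σf=1+37=38
q^38  k|38↦f(k): 1:1 2:2 19:19 38:38  a_38=60
[q^39] f(1)=1,f(3)=3,f(13)=13,f(39)=39 ⇒ 56

48, 91, 38, 60, 56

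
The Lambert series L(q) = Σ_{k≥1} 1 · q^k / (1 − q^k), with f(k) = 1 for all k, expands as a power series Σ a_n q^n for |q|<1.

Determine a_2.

a_2 = 2

[q^2] f(2)=1,f(1)=1 ⇒ 2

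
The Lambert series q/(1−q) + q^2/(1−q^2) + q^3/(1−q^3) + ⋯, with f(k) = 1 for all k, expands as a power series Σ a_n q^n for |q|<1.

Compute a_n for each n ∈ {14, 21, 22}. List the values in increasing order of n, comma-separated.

4, 4, 4

q^14  k|14↦f(k): 14:1 7:1 2:1 1:1  a_14=4
d|21:{1,3,7,21}  Σf=1+1+1+1=4
[q^22] f(22)=1,f(11)=1,f(2)=1,f(1)=1 ⇒ 4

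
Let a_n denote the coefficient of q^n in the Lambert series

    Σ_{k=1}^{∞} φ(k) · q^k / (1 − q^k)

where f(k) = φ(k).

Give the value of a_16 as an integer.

d|16:{1,2,4,8,16}  Σφ=1+1+2+4+8=16

a_16 = 16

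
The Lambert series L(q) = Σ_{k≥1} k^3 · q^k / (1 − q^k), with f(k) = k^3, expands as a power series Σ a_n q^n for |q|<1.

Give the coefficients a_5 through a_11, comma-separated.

126, 252, 344, 585, 757, 1134, 1332

[q^5] f(5)=125,f(1)=1 ⇒ 126
d|6:{1,2,3,6}  Σf=1+8+27+216=252
d|7:{1,7}  Σf=1+343=344
d|8:{8,4,2,1}  Σf=512+64+8+1=585
d|9:{9,3,1}  Σf=729+27+1=757
d|10:{1,2,5,10}  Σf=1+8+125+1000=1134
d|11:{1,11}  Σf=1+1331=1332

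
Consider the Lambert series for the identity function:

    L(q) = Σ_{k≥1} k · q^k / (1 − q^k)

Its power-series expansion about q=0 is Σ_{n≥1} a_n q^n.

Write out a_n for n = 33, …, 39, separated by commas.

q^33  k|33↦f(k): 33:33 11:11 3:3 1:1  a_33=48
n=34: 34·1 17·2 2·17 1·34  f→[34+17+2+1]=54
n=35: 35·1 7·5 5·7 1·35  f→[35+7+5+1]=48
q^36  k|36↦f(k): 1:1 2:2 3:3 4:4 6:6 9:9 12:12 18:18 36:36  a_36=91
d|37:{1,37}  Σf=1+37=38
n=38: 38·1 19·2 2·19 1·38  f→[38+19+2+1]=60
n=39: 39·1 13·3 3·13 1·39  f→[39+13+3+1]=56

48, 54, 48, 91, 38, 60, 56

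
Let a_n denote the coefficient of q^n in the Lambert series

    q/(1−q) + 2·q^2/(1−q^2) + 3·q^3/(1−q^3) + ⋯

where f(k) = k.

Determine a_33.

[q^33] f(33)=33,f(11)=11,f(3)=3,f(1)=1 ⇒ 48

a_33 = 48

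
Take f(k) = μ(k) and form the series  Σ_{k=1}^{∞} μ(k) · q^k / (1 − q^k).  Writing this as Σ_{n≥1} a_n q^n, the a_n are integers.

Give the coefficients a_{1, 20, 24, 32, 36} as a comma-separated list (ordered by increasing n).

n=1: 1·1  μ→[1]=1
q^20  k|20↦μ(k): 1:1 2:-1 4:0 5:-1 10:1 20:0  a_20=0
[q^24] μ(1)=1,μ(2)=-1,μ(3)=-1,μ(4)=0,μ(6)=1,μ(8)=0,μ(12)=0,μ(24)=0 ⇒ 0
q^32  k|32↦μ(k): 32:0 16:0 8:0 4:0 2:-1 1:1  a_32=0
d|36:{1,2,3,4,6,9,12,18,36}  Σμ=1+(-1)+(-1)+0+1+0+0+0+0=0

1, 0, 0, 0, 0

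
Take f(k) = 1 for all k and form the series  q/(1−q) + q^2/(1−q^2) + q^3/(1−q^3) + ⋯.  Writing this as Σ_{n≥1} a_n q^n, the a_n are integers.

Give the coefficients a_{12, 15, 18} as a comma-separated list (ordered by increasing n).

6, 4, 6

q^12  k|12↦f(k): 1:1 2:1 3:1 4:1 6:1 12:1  a_12=6
q^15  k|15↦f(k): 15:1 5:1 3:1 1:1  a_15=4
n=18: 18·1 9·2 6·3 3·6 2·9 1·18  f→[1+1+1+1+1+1]=6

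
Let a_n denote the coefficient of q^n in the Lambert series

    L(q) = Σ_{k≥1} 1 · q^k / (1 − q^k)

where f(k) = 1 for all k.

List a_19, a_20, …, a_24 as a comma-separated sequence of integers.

[q^19] f(19)=1,f(1)=1 ⇒ 2
[q^20] f(20)=1,f(10)=1,f(5)=1,f(4)=1,f(2)=1,f(1)=1 ⇒ 6
q^21  k|21↦f(k): 21:1 7:1 3:1 1:1  a_21=4
n=22: 22·1 11·2 2·11 1·22  f→[1+1+1+1]=4
d|23:{1,23}  Σf=1+1=2
n=24: 24·1 12·2 8·3 6·4 4·6 3·8 2·12 1·24  f→[1+1+1+1+1+1+1+1]=8

2, 6, 4, 4, 2, 8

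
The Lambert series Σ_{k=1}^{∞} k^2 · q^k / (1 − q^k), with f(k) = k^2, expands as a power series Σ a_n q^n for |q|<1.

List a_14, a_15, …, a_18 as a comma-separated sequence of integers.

d|14:{1,2,7,14}  Σf=1+4+49+196=250
q^15  k|15↦f(k): 1:1 3:9 5:25 15:225  a_15=260
d|16:{16,8,4,2,1}  Σf=256+64+16+4+1=341
d|17:{1,17}  Σf=1+289=290
q^18  k|18↦f(k): 1:1 2:4 3:9 6:36 9:81 18:324  a_18=455

250, 260, 341, 290, 455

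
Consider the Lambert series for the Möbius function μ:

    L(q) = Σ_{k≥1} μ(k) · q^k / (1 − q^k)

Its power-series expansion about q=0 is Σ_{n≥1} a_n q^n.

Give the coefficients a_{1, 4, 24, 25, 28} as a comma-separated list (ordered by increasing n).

d|1:{1}  Σμ=1=1
n=4: 4·1 2·2 1·4  μ→[0+(-1)+1]=0
[q^24] μ(1)=1,μ(2)=-1,μ(3)=-1,μ(4)=0,μ(6)=1,μ(8)=0,μ(12)=0,μ(24)=0 ⇒ 0
q^25  k|25↦μ(k): 25:0 5:-1 1:1  a_25=0
n=28: 28·1 14·2 7·4 4·7 2·14 1·28  μ→[0+1+(-1)+0+(-1)+1]=0

1, 0, 0, 0, 0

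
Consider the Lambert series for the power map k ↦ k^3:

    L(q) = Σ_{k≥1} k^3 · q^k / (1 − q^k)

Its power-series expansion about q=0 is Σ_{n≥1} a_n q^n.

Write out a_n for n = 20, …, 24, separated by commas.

9198, 9632, 11988, 12168, 16380

d|20:{1,2,4,5,10,20}  Σf=1+8+64+125+1000+8000=9198
[q^21] f(21)=9261,f(7)=343,f(3)=27,f(1)=1 ⇒ 9632
q^22  k|22↦f(k): 22:10648 11:1331 2:8 1:1  a_22=11988
q^23  k|23↦f(k): 1:1 23:12167  a_23=12168
n=24: 1·24 2·12 3·8 4·6 6·4 8·3 12·2 24·1  f→[1+8+27+64+216+512+1728+13824]=16380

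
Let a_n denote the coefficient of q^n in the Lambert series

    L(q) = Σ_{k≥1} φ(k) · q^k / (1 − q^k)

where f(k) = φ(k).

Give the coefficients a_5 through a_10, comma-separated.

[q^5] φ(1)=1,φ(5)=4 ⇒ 5
q^6  k|6↦φ(k): 6:2 3:2 2:1 1:1  a_6=6
d|7:{7,1}  Σφ=6+1=7
q^8  k|8↦φ(k): 1:1 2:1 4:2 8:4  a_8=8
n=9: 1·9 3·3 9·1  φ→[1+2+6]=9
n=10: 10·1 5·2 2·5 1·10  φ→[4+4+1+1]=10

5, 6, 7, 8, 9, 10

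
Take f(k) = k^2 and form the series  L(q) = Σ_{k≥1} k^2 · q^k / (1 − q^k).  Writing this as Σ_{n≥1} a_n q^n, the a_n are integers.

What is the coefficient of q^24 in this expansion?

a_24 = 850

[q^24] f(1)=1,f(2)=4,f(3)=9,f(4)=16,f(6)=36,f(8)=64,f(12)=144,f(24)=576 ⇒ 850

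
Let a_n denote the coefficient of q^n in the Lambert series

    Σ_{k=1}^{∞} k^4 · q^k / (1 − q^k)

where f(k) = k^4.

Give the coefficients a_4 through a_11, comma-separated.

273, 626, 1394, 2402, 4369, 6643, 10642, 14642

[q^4] f(1)=1,f(2)=16,f(4)=256 ⇒ 273
n=5: 1·5 5·1  f→[1+625]=626
[q^6] f(1)=1,f(2)=16,f(3)=81,f(6)=1296 ⇒ 1394
[q^7] f(7)=2401,f(1)=1 ⇒ 2402
d|8:{8,4,2,1}  Σf=4096+256+16+1=4369
q^9  k|9↦f(k): 9:6561 3:81 1:1  a_9=6643
q^10  k|10↦f(k): 10:10000 5:625 2:16 1:1  a_10=10642
q^11  k|11↦f(k): 1:1 11:14641  a_11=14642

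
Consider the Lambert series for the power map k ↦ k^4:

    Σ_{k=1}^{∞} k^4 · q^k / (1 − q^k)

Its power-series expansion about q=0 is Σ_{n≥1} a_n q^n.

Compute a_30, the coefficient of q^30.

[q^30] f(30)=810000,f(15)=50625,f(10)=10000,f(6)=1296,f(5)=625,f(3)=81,f(2)=16,f(1)=1 ⇒ 872644

a_30 = 872644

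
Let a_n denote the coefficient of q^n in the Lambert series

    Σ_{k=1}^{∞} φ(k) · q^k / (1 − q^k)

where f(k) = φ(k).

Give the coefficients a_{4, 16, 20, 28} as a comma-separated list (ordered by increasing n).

d|4:{4,2,1}  Σφ=2+1+1=4
q^16  k|16↦φ(k): 16:8 8:4 4:2 2:1 1:1  a_16=16
d|20:{1,2,4,5,10,20}  Σφ=1+1+2+4+4+8=20
n=28: 28·1 14·2 7·4 4·7 2·14 1·28  φ→[12+6+6+2+1+1]=28

4, 16, 20, 28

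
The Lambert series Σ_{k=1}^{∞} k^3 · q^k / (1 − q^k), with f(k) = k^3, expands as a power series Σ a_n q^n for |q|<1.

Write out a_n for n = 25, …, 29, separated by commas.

n=25: 25·1 5·5 1·25  f→[15625+125+1]=15751
d|26:{26,13,2,1}  Σf=17576+2197+8+1=19782
n=27: 27·1 9·3 3·9 1·27  f→[19683+729+27+1]=20440
q^28  k|28↦f(k): 28:21952 14:2744 7:343 4:64 2:8 1:1  a_28=25112
n=29: 1·29 29·1  f→[1+24389]=24390

15751, 19782, 20440, 25112, 24390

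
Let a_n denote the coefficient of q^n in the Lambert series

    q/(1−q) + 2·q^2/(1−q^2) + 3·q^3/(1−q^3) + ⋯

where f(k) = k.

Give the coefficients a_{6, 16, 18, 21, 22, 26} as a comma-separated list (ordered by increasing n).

[q^6] f(1)=1,f(2)=2,f(3)=3,f(6)=6 ⇒ 12
q^16  k|16↦f(k): 1:1 2:2 4:4 8:8 16:16  a_16=31
d|18:{18,9,6,3,2,1}  Σf=18+9+6+3+2+1=39
n=21: 21·1 7·3 3·7 1·21  f→[21+7+3+1]=32
d|22:{22,11,2,1}  Σf=22+11+2+1=36
d|26:{26,13,2,1}  Σf=26+13+2+1=42

12, 31, 39, 32, 36, 42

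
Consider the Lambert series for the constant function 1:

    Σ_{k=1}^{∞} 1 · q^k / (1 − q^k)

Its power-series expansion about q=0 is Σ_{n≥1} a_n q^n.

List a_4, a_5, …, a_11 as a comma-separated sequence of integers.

3, 2, 4, 2, 4, 3, 4, 2

n=4: 4·1 2·2 1·4  f→[1+1+1]=3
[q^5] f(5)=1,f(1)=1 ⇒ 2
d|6:{1,2,3,6}  Σf=1+1+1+1=4
q^7  k|7↦f(k): 7:1 1:1  a_7=2
q^8  k|8↦f(k): 8:1 4:1 2:1 1:1  a_8=4
d|9:{1,3,9}  Σf=1+1+1=3
q^10  k|10↦f(k): 1:1 2:1 5:1 10:1  a_10=4
d|11:{11,1}  Σf=1+1=2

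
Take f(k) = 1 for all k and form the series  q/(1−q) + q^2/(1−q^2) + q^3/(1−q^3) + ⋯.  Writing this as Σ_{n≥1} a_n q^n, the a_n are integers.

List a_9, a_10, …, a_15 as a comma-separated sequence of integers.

3, 4, 2, 6, 2, 4, 4

d|9:{9,3,1}  Σf=1+1+1=3
n=10: 10·1 5·2 2·5 1·10  f→[1+1+1+1]=4
q^11  k|11↦f(k): 1:1 11:1  a_11=2
d|12:{1,2,3,4,6,12}  Σf=1+1+1+1+1+1=6
q^13  k|13↦f(k): 1:1 13:1  a_13=2
d|14:{1,2,7,14}  Σf=1+1+1+1=4
n=15: 1·15 3·5 5·3 15·1  f→[1+1+1+1]=4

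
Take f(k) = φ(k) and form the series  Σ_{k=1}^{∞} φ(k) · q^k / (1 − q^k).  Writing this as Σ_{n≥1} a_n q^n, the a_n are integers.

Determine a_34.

[q^34] φ(34)=16,φ(17)=16,φ(2)=1,φ(1)=1 ⇒ 34

a_34 = 34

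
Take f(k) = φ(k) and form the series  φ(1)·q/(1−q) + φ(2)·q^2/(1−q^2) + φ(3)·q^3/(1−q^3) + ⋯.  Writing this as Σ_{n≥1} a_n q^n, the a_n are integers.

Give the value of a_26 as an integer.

n=26: 26·1 13·2 2·13 1·26  φ→[12+12+1+1]=26

a_26 = 26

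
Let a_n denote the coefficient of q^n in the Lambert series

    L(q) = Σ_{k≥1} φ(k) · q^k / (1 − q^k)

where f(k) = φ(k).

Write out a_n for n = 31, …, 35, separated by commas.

[q^31] φ(31)=30,φ(1)=1 ⇒ 31
d|32:{32,16,8,4,2,1}  Σφ=16+8+4+2+1+1=32
q^33  k|33↦φ(k): 1:1 3:2 11:10 33:20  a_33=33
q^34  k|34↦φ(k): 34:16 17:16 2:1 1:1  a_34=34
[q^35] φ(1)=1,φ(5)=4,φ(7)=6,φ(35)=24 ⇒ 35

31, 32, 33, 34, 35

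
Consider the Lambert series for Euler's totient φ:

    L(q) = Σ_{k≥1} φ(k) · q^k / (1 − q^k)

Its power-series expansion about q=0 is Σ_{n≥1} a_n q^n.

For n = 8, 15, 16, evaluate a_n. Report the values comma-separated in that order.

d|8:{8,4,2,1}  Σφ=4+2+1+1=8
n=15: 15·1 5·3 3·5 1·15  φ→[8+4+2+1]=15
d|16:{16,8,4,2,1}  Σφ=8+4+2+1+1=16

8, 15, 16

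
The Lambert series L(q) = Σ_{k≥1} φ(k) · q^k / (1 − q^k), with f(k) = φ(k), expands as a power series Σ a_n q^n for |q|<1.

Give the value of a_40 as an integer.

d|40:{1,2,4,5,8,10,20,40}  Σφ=1+1+2+4+4+4+8+16=40

a_40 = 40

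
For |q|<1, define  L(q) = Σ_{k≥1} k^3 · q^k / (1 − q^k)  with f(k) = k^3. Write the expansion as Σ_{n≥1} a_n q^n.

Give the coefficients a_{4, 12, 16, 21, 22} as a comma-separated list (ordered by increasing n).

73, 2044, 4681, 9632, 11988

[q^4] f(1)=1,f(2)=8,f(4)=64 ⇒ 73
[q^12] f(12)=1728,f(6)=216,f(4)=64,f(3)=27,f(2)=8,f(1)=1 ⇒ 2044
[q^16] f(16)=4096,f(8)=512,f(4)=64,f(2)=8,f(1)=1 ⇒ 4681
[q^21] f(1)=1,f(3)=27,f(7)=343,f(21)=9261 ⇒ 9632
d|22:{1,2,11,22}  Σf=1+8+1331+10648=11988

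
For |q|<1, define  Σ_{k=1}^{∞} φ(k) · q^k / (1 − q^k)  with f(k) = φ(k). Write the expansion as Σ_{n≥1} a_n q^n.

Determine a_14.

n=14: 14·1 7·2 2·7 1·14  φ→[6+6+1+1]=14

a_14 = 14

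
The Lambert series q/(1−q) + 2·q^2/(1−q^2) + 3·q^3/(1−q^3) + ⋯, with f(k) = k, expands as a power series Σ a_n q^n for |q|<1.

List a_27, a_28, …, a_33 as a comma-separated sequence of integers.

n=27: 1·27 3·9 9·3 27·1  f→[1+3+9+27]=40
[q^28] f(1)=1,f(2)=2,f(4)=4,f(7)=7,f(14)=14,f(28)=28 ⇒ 56
[q^29] f(29)=29,f(1)=1 ⇒ 30
n=30: 30·1 15·2 10·3 6·5 5·6 3·10 2·15 1·30  f→[30+15+10+6+5+3+2+1]=72
n=31: 31·1 1·31  f→[31+1]=32
n=32: 32·1 16·2 8·4 4·8 2·16 1·32  f→[32+16+8+4+2+1]=63
q^33  k|33↦f(k): 33:33 11:11 3:3 1:1  a_33=48

40, 56, 30, 72, 32, 63, 48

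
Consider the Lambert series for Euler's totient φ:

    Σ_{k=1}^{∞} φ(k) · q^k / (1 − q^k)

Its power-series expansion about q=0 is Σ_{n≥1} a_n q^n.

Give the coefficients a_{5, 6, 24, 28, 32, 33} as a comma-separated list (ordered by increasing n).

q^5  k|5↦φ(k): 1:1 5:4  a_5=5
n=6: 6·1 3·2 2·3 1·6  φ→[2+2+1+1]=6
n=24: 24·1 12·2 8·3 6·4 4·6 3·8 2·12 1·24  φ→[8+4+4+2+2+2+1+1]=24
n=28: 1·28 2·14 4·7 7·4 14·2 28·1  φ→[1+1+2+6+6+12]=28
q^32  k|32↦φ(k): 32:16 16:8 8:4 4:2 2:1 1:1  a_32=32
[q^33] φ(33)=20,φ(11)=10,φ(3)=2,φ(1)=1 ⇒ 33

5, 6, 24, 28, 32, 33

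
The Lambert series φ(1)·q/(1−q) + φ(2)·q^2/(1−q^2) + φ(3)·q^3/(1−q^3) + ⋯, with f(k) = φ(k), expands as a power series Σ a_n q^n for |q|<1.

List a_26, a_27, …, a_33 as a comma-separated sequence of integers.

n=26: 26·1 13·2 2·13 1·26  φ→[12+12+1+1]=26
d|27:{1,3,9,27}  Σφ=1+2+6+18=27
n=28: 1·28 2·14 4·7 7·4 14·2 28·1  φ→[1+1+2+6+6+12]=28
d|29:{29,1}  Σφ=28+1=29
q^30  k|30↦φ(k): 30:8 15:8 10:4 6:2 5:4 3:2 2:1 1:1  a_30=30
n=31: 1·31 31·1  φ→[1+30]=31
[q^32] φ(1)=1,φ(2)=1,φ(4)=2,φ(8)=4,φ(16)=8,φ(32)=16 ⇒ 32
[q^33] φ(33)=20,φ(11)=10,φ(3)=2,φ(1)=1 ⇒ 33

26, 27, 28, 29, 30, 31, 32, 33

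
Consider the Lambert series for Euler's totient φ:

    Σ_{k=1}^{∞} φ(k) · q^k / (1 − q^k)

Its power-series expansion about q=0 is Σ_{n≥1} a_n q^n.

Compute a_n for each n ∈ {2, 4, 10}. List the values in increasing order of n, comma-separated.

d|2:{1,2}  Σφ=1+1=2
n=4: 4·1 2·2 1·4  φ→[2+1+1]=4
q^10  k|10↦φ(k): 10:4 5:4 2:1 1:1  a_10=10

2, 4, 10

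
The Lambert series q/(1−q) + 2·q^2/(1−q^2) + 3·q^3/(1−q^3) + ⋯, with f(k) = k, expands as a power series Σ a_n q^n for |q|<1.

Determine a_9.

a_9 = 13

d|9:{1,3,9}  Σf=1+3+9=13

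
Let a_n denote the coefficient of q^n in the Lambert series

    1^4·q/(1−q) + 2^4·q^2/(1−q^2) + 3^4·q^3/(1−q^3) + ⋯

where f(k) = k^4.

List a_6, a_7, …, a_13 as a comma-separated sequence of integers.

1394, 2402, 4369, 6643, 10642, 14642, 22386, 28562

q^6  k|6↦f(k): 6:1296 3:81 2:16 1:1  a_6=1394
q^7  k|7↦f(k): 7:2401 1:1  a_7=2402
q^8  k|8↦f(k): 1:1 2:16 4:256 8:4096  a_8=4369
q^9  k|9↦f(k): 1:1 3:81 9:6561  a_9=6643
q^10  k|10↦f(k): 1:1 2:16 5:625 10:10000  a_10=10642
q^11  k|11↦f(k): 11:14641 1:1  a_11=14642
q^12  k|12↦f(k): 1:1 2:16 3:81 4:256 6:1296 12:20736  a_12=22386
q^13  k|13↦f(k): 13:28561 1:1  a_13=28562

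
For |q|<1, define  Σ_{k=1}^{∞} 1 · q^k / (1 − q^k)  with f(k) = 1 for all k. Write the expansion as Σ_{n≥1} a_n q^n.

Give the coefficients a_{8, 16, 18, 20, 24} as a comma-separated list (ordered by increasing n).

d|8:{1,2,4,8}  Σf=1+1+1+1=4
[q^16] f(1)=1,f(2)=1,f(4)=1,f(8)=1,f(16)=1 ⇒ 5
[q^18] f(1)=1,f(2)=1,f(3)=1,f(6)=1,f(9)=1,f(18)=1 ⇒ 6
q^20  k|20↦f(k): 1:1 2:1 4:1 5:1 10:1 20:1  a_20=6
[q^24] f(24)=1,f(12)=1,f(8)=1,f(6)=1,f(4)=1,f(3)=1,f(2)=1,f(1)=1 ⇒ 8

4, 5, 6, 6, 8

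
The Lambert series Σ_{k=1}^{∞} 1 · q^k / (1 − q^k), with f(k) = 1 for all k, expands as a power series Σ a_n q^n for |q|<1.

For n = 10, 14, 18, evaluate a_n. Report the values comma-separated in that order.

4, 4, 6

[q^10] f(1)=1,f(2)=1,f(5)=1,f(10)=1 ⇒ 4
[q^14] f(14)=1,f(7)=1,f(2)=1,f(1)=1 ⇒ 4
[q^18] f(18)=1,f(9)=1,f(6)=1,f(3)=1,f(2)=1,f(1)=1 ⇒ 6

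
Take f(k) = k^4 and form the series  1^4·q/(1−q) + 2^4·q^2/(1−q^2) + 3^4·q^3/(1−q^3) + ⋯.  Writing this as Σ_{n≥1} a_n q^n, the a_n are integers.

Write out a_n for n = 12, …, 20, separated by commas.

22386, 28562, 40834, 51332, 69905, 83522, 112931, 130322, 170898

q^12  k|12↦f(k): 12:20736 6:1296 4:256 3:81 2:16 1:1  a_12=22386
n=13: 1·13 13·1  f→[1+28561]=28562
n=14: 14·1 7·2 2·7 1·14  f→[38416+2401+16+1]=40834
q^15  k|15↦f(k): 1:1 3:81 5:625 15:50625  a_15=51332
[q^16] f(1)=1,f(2)=16,f(4)=256,f(8)=4096,f(16)=65536 ⇒ 69905
n=17: 1·17 17·1  f→[1+83521]=83522
n=18: 1·18 2·9 3·6 6·3 9·2 18·1  f→[1+16+81+1296+6561+104976]=112931
d|19:{19,1}  Σf=130321+1=130322
[q^20] f(20)=160000,f(10)=10000,f(5)=625,f(4)=256,f(2)=16,f(1)=1 ⇒ 170898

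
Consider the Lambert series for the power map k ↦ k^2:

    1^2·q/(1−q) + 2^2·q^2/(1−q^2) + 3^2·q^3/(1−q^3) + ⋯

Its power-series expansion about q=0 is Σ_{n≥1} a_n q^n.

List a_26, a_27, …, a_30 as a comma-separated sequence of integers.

850, 820, 1050, 842, 1300

q^26  k|26↦f(k): 1:1 2:4 13:169 26:676  a_26=850
d|27:{27,9,3,1}  Σf=729+81+9+1=820
q^28  k|28↦f(k): 28:784 14:196 7:49 4:16 2:4 1:1  a_28=1050
n=29: 29·1 1·29  f→[841+1]=842
[q^30] f(30)=900,f(15)=225,f(10)=100,f(6)=36,f(5)=25,f(3)=9,f(2)=4,f(1)=1 ⇒ 1300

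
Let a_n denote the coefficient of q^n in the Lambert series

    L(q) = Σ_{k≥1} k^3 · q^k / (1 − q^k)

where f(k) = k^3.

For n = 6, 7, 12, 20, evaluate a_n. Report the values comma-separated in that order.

n=6: 6·1 3·2 2·3 1·6  f→[216+27+8+1]=252
q^7  k|7↦f(k): 7:343 1:1  a_7=344
n=12: 1·12 2·6 3·4 4·3 6·2 12·1  f→[1+8+27+64+216+1728]=2044
n=20: 1·20 2·10 4·5 5·4 10·2 20·1  f→[1+8+64+125+1000+8000]=9198

252, 344, 2044, 9198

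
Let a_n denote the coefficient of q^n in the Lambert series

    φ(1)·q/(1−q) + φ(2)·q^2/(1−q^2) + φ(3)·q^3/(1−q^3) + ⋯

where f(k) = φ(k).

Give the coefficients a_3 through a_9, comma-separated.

d|3:{3,1}  Σφ=2+1=3
n=4: 1·4 2·2 4·1  φ→[1+1+2]=4
[q^5] φ(1)=1,φ(5)=4 ⇒ 5
d|6:{1,2,3,6}  Σφ=1+1+2+2=6
q^7  k|7↦φ(k): 1:1 7:6  a_7=7
[q^8] φ(1)=1,φ(2)=1,φ(4)=2,φ(8)=4 ⇒ 8
[q^9] φ(1)=1,φ(3)=2,φ(9)=6 ⇒ 9

3, 4, 5, 6, 7, 8, 9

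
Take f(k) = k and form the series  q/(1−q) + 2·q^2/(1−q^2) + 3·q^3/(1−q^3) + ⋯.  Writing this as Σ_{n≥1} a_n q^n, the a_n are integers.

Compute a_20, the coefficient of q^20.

a_20 = 42

q^20  k|20↦f(k): 1:1 2:2 4:4 5:5 10:10 20:20  a_20=42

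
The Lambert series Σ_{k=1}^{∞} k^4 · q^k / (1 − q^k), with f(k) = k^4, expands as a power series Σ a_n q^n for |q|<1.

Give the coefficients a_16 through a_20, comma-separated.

n=16: 1·16 2·8 4·4 8·2 16·1  f→[1+16+256+4096+65536]=69905
n=17: 17·1 1·17  f→[83521+1]=83522
q^18  k|18↦f(k): 18:104976 9:6561 6:1296 3:81 2:16 1:1  a_18=112931
d|19:{19,1}  Σf=130321+1=130322
n=20: 1·20 2·10 4·5 5·4 10·2 20·1  f→[1+16+256+625+10000+160000]=170898

69905, 83522, 112931, 130322, 170898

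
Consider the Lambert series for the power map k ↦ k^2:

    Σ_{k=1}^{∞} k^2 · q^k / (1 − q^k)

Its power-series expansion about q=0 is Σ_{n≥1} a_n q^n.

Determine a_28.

n=28: 1·28 2·14 4·7 7·4 14·2 28·1  f→[1+4+16+49+196+784]=1050

a_28 = 1050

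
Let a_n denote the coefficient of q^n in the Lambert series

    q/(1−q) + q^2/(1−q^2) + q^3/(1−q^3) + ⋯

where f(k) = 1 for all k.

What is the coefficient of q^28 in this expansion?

a_28 = 6

q^28  k|28↦f(k): 28:1 14:1 7:1 4:1 2:1 1:1  a_28=6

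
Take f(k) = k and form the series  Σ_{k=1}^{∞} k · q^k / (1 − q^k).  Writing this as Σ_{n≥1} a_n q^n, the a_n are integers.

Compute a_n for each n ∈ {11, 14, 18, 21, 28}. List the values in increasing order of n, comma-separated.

n=11: 11·1 1·11  f→[11+1]=12
n=14: 14·1 7·2 2·7 1·14  f→[14+7+2+1]=24
n=18: 1·18 2·9 3·6 6·3 9·2 18·1  f→[1+2+3+6+9+18]=39
[q^21] f(21)=21,f(7)=7,f(3)=3,f(1)=1 ⇒ 32
d|28:{1,2,4,7,14,28}  Σf=1+2+4+7+14+28=56

12, 24, 39, 32, 56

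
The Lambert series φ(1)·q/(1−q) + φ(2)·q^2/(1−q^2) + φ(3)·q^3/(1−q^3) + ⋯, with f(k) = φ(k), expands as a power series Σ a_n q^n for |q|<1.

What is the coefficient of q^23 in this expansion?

q^23  k|23↦φ(k): 23:22 1:1  a_23=23

a_23 = 23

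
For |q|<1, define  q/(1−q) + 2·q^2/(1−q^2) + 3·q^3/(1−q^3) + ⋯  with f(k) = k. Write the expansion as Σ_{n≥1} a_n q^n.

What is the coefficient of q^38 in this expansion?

a_38 = 60

n=38: 38·1 19·2 2·19 1·38  f→[38+19+2+1]=60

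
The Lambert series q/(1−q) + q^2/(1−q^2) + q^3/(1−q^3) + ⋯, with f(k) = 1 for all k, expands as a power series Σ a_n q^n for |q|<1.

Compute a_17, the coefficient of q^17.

a_17 = 2

d|17:{1,17}  Σf=1+1=2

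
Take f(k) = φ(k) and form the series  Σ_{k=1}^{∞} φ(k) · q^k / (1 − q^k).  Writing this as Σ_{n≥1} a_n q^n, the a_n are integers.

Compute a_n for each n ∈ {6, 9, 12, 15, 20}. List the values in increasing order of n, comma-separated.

n=6: 1·6 2·3 3·2 6·1  φ→[1+1+2+2]=6
[q^9] φ(1)=1,φ(3)=2,φ(9)=6 ⇒ 9
n=12: 1·12 2·6 3·4 4·3 6·2 12·1  φ→[1+1+2+2+2+4]=12
[q^15] φ(15)=8,φ(5)=4,φ(3)=2,φ(1)=1 ⇒ 15
n=20: 20·1 10·2 5·4 4·5 2·10 1·20  φ→[8+4+4+2+1+1]=20

6, 9, 12, 15, 20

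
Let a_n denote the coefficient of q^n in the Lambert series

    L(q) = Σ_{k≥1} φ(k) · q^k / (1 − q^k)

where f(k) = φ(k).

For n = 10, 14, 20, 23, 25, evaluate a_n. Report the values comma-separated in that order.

n=10: 10·1 5·2 2·5 1·10  φ→[4+4+1+1]=10
n=14: 14·1 7·2 2·7 1·14  φ→[6+6+1+1]=14
[q^20] φ(1)=1,φ(2)=1,φ(4)=2,φ(5)=4,φ(10)=4,φ(20)=8 ⇒ 20
q^23  k|23↦φ(k): 1:1 23:22  a_23=23
[q^25] φ(25)=20,φ(5)=4,φ(1)=1 ⇒ 25

10, 14, 20, 23, 25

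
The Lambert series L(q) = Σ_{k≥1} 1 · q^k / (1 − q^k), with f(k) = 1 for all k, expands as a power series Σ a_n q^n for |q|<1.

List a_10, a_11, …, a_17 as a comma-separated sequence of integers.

[q^10] f(1)=1,f(2)=1,f(5)=1,f(10)=1 ⇒ 4
[q^11] f(1)=1,f(11)=1 ⇒ 2
[q^12] f(1)=1,f(2)=1,f(3)=1,f(4)=1,f(6)=1,f(12)=1 ⇒ 6
n=13: 1·13 13·1  f→[1+1]=2
q^14  k|14↦f(k): 1:1 2:1 7:1 14:1  a_14=4
d|15:{1,3,5,15}  Σf=1+1+1+1=4
n=16: 1·16 2·8 4·4 8·2 16·1  f→[1+1+1+1+1]=5
q^17  k|17↦f(k): 1:1 17:1  a_17=2

4, 2, 6, 2, 4, 4, 5, 2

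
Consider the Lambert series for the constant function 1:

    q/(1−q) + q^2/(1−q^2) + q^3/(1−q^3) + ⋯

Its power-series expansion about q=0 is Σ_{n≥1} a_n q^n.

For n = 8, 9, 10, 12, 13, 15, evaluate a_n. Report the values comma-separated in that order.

q^8  k|8↦f(k): 1:1 2:1 4:1 8:1  a_8=4
[q^9] f(9)=1,f(3)=1,f(1)=1 ⇒ 3
n=10: 1·10 2·5 5·2 10·1  f→[1+1+1+1]=4
d|12:{1,2,3,4,6,12}  Σf=1+1+1+1+1+1=6
n=13: 13·1 1·13  f→[1+1]=2
d|15:{1,3,5,15}  Σf=1+1+1+1=4

4, 3, 4, 6, 2, 4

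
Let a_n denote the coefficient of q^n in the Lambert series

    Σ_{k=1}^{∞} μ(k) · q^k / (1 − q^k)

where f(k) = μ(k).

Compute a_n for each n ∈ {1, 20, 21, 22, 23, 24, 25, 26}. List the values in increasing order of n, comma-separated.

1, 0, 0, 0, 0, 0, 0, 0

q^1  k|1↦μ(k): 1:1  a_1=1
q^20  k|20↦μ(k): 1:1 2:-1 4:0 5:-1 10:1 20:0  a_20=0
d|21:{1,3,7,21}  Σμ=1+(-1)+(-1)+1=0
n=22: 1·22 2·11 11·2 22·1  μ→[1+(-1)+(-1)+1]=0
d|23:{1,23}  Σμ=1+(-1)=0
[q^24] μ(1)=1,μ(2)=-1,μ(3)=-1,μ(4)=0,μ(6)=1,μ(8)=0,μ(12)=0,μ(24)=0 ⇒ 0
[q^25] μ(25)=0,μ(5)=-1,μ(1)=1 ⇒ 0
d|26:{1,2,13,26}  Σμ=1+(-1)+(-1)+1=0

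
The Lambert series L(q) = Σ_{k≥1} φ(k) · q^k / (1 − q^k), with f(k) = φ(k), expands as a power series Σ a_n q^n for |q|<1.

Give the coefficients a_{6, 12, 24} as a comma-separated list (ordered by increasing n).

n=6: 6·1 3·2 2·3 1·6  φ→[2+2+1+1]=6
[q^12] φ(12)=4,φ(6)=2,φ(4)=2,φ(3)=2,φ(2)=1,φ(1)=1 ⇒ 12
n=24: 24·1 12·2 8·3 6·4 4·6 3·8 2·12 1·24  φ→[8+4+4+2+2+2+1+1]=24

6, 12, 24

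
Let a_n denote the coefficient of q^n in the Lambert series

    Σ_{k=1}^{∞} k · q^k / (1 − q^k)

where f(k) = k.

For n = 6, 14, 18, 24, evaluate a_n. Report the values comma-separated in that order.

12, 24, 39, 60

n=6: 6·1 3·2 2·3 1·6  f→[6+3+2+1]=12
d|14:{1,2,7,14}  Σf=1+2+7+14=24
n=18: 18·1 9·2 6·3 3·6 2·9 1·18  f→[18+9+6+3+2+1]=39
q^24  k|24↦f(k): 1:1 2:2 3:3 4:4 6:6 8:8 12:12 24:24  a_24=60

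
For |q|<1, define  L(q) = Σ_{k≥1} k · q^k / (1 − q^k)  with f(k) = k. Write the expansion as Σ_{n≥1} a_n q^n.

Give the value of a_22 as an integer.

a_22 = 36

[q^22] f(22)=22,f(11)=11,f(2)=2,f(1)=1 ⇒ 36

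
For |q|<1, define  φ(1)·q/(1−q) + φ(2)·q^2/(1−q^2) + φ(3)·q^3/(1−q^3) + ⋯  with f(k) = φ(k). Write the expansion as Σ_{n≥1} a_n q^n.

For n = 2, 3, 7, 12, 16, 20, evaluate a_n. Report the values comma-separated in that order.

n=2: 2·1 1·2  φ→[1+1]=2
d|3:{1,3}  Σφ=1+2=3
d|7:{7,1}  Σφ=6+1=7
n=12: 12·1 6·2 4·3 3·4 2·6 1·12  φ→[4+2+2+2+1+1]=12
[q^16] φ(1)=1,φ(2)=1,φ(4)=2,φ(8)=4,φ(16)=8 ⇒ 16
d|20:{20,10,5,4,2,1}  Σφ=8+4+4+2+1+1=20

2, 3, 7, 12, 16, 20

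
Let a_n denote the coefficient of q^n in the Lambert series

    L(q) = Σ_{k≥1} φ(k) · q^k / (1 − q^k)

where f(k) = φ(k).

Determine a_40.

n=40: 40·1 20·2 10·4 8·5 5·8 4·10 2·20 1·40  φ→[16+8+4+4+4+2+1+1]=40

a_40 = 40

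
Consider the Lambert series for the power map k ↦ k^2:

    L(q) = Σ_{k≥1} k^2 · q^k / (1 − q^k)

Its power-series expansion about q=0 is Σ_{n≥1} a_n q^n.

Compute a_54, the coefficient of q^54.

n=54: 54·1 27·2 18·3 9·6 6·9 3·18 2·27 1·54  f→[2916+729+324+81+36+9+4+1]=4100

a_54 = 4100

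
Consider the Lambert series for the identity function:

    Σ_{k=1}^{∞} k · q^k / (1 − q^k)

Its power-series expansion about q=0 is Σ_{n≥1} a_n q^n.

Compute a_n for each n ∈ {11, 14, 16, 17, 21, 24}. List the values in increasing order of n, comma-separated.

[q^11] f(1)=1,f(11)=11 ⇒ 12
q^14  k|14↦f(k): 1:1 2:2 7:7 14:14  a_14=24
[q^16] f(16)=16,f(8)=8,f(4)=4,f(2)=2,f(1)=1 ⇒ 31
q^17  k|17↦f(k): 17:17 1:1  a_17=18
q^21  k|21↦f(k): 1:1 3:3 7:7 21:21  a_21=32
n=24: 1·24 2·12 3·8 4·6 6·4 8·3 12·2 24·1  f→[1+2+3+4+6+8+12+24]=60

12, 24, 31, 18, 32, 60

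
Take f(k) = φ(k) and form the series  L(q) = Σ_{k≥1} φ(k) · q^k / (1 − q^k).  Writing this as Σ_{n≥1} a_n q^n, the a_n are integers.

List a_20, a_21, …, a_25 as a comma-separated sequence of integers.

[q^20] φ(20)=8,φ(10)=4,φ(5)=4,φ(4)=2,φ(2)=1,φ(1)=1 ⇒ 20
q^21  k|21↦φ(k): 1:1 3:2 7:6 21:12  a_21=21
d|22:{1,2,11,22}  Σφ=1+1+10+10=22
d|23:{23,1}  Σφ=22+1=23
[q^24] φ(1)=1,φ(2)=1,φ(3)=2,φ(4)=2,φ(6)=2,φ(8)=4,φ(12)=4,φ(24)=8 ⇒ 24
n=25: 25·1 5·5 1·25  φ→[20+4+1]=25

20, 21, 22, 23, 24, 25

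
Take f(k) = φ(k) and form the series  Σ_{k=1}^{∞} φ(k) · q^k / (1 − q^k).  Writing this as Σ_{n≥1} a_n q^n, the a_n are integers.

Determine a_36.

q^36  k|36↦φ(k): 36:12 18:6 12:4 9:6 6:2 4:2 3:2 2:1 1:1  a_36=36

a_36 = 36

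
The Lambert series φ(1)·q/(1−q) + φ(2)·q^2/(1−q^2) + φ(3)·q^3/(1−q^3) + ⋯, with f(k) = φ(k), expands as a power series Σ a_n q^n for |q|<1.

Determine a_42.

n=42: 1·42 2·21 3·14 6·7 7·6 14·3 21·2 42·1  φ→[1+1+2+2+6+6+12+12]=42

a_42 = 42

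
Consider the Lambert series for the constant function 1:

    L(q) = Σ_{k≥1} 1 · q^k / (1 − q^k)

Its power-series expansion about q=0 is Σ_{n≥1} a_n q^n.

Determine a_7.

n=7: 1·7 7·1  f→[1+1]=2

a_7 = 2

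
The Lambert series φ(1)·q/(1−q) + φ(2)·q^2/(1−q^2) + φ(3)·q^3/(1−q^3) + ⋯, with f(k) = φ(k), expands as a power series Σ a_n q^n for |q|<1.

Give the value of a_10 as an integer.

q^10  k|10↦φ(k): 10:4 5:4 2:1 1:1  a_10=10

a_10 = 10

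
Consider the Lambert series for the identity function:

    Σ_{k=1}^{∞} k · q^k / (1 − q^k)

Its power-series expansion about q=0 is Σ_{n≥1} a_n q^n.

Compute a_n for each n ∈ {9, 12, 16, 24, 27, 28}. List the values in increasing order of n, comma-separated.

q^9  k|9↦f(k): 9:9 3:3 1:1  a_9=13
[q^12] f(1)=1,f(2)=2,f(3)=3,f(4)=4,f(6)=6,f(12)=12 ⇒ 28
[q^16] f(16)=16,f(8)=8,f(4)=4,f(2)=2,f(1)=1 ⇒ 31
q^24  k|24↦f(k): 24:24 12:12 8:8 6:6 4:4 3:3 2:2 1:1  a_24=60
n=27: 27·1 9·3 3·9 1·27  f→[27+9+3+1]=40
q^28  k|28↦f(k): 1:1 2:2 4:4 7:7 14:14 28:28  a_28=56

13, 28, 31, 60, 40, 56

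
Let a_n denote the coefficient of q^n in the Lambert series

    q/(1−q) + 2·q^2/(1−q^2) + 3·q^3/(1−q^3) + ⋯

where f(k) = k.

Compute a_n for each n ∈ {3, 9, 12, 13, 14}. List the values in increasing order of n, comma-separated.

d|3:{1,3}  Σf=1+3=4
[q^9] f(9)=9,f(3)=3,f(1)=1 ⇒ 13
[q^12] f(12)=12,f(6)=6,f(4)=4,f(3)=3,f(2)=2,f(1)=1 ⇒ 28
n=13: 1·13 13·1  f→[1+13]=14
d|14:{1,2,7,14}  Σf=1+2+7+14=24

4, 13, 28, 14, 24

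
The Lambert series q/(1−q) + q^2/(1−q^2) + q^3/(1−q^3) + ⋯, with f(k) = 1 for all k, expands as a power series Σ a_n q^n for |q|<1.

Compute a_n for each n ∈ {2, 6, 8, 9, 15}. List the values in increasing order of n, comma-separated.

[q^2] f(1)=1,f(2)=1 ⇒ 2
d|6:{1,2,3,6}  Σf=1+1+1+1=4
q^8  k|8↦f(k): 8:1 4:1 2:1 1:1  a_8=4
n=9: 1·9 3·3 9·1  f→[1+1+1]=3
d|15:{15,5,3,1}  Σf=1+1+1+1=4

2, 4, 4, 3, 4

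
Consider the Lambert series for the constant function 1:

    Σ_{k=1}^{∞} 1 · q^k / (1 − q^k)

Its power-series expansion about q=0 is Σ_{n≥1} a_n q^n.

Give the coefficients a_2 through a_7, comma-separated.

[q^2] f(2)=1,f(1)=1 ⇒ 2
n=3: 3·1 1·3  f→[1+1]=2
d|4:{4,2,1}  Σf=1+1+1=3
n=5: 5·1 1·5  f→[1+1]=2
[q^6] f(6)=1,f(3)=1,f(2)=1,f(1)=1 ⇒ 4
n=7: 1·7 7·1  f→[1+1]=2

2, 2, 3, 2, 4, 2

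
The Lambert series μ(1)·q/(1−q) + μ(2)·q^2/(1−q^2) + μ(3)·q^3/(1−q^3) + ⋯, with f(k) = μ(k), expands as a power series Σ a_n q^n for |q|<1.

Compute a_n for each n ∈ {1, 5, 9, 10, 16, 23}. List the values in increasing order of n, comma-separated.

1, 0, 0, 0, 0, 0

q^1  k|1↦μ(k): 1:1  a_1=1
[q^5] μ(5)=-1,μ(1)=1 ⇒ 0
[q^9] μ(1)=1,μ(3)=-1,μ(9)=0 ⇒ 0
d|10:{1,2,5,10}  Σμ=1+(-1)+(-1)+1=0
d|16:{1,2,4,8,16}  Σμ=1+(-1)+0+0+0=0
q^23  k|23↦μ(k): 23:-1 1:1  a_23=0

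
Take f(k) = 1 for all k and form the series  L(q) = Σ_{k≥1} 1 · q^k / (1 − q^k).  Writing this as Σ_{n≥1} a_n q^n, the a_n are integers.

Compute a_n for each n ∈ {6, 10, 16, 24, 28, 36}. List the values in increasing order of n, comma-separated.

d|6:{6,3,2,1}  Σf=1+1+1+1=4
[q^10] f(1)=1,f(2)=1,f(5)=1,f(10)=1 ⇒ 4
d|16:{1,2,4,8,16}  Σf=1+1+1+1+1=5
q^24  k|24↦f(k): 24:1 12:1 8:1 6:1 4:1 3:1 2:1 1:1  a_24=8
d|28:{28,14,7,4,2,1}  Σf=1+1+1+1+1+1=6
q^36  k|36↦f(k): 1:1 2:1 3:1 4:1 6:1 9:1 12:1 18:1 36:1  a_36=9

4, 4, 5, 8, 6, 9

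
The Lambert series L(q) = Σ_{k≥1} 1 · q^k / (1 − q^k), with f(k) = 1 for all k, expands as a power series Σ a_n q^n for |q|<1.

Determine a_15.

a_15 = 4

d|15:{15,5,3,1}  Σf=1+1+1+1=4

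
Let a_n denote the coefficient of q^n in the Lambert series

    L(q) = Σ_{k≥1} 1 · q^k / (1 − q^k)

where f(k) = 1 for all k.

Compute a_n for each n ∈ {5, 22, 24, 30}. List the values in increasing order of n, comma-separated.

2, 4, 8, 8

n=5: 5·1 1·5  f→[1+1]=2
q^22  k|22↦f(k): 22:1 11:1 2:1 1:1  a_22=4
q^24  k|24↦f(k): 24:1 12:1 8:1 6:1 4:1 3:1 2:1 1:1  a_24=8
n=30: 30·1 15·2 10·3 6·5 5·6 3·10 2·15 1·30  f→[1+1+1+1+1+1+1+1]=8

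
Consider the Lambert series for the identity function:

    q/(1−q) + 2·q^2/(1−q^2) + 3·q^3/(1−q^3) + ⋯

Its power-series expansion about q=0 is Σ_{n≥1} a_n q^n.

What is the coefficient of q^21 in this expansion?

n=21: 1·21 3·7 7·3 21·1  f→[1+3+7+21]=32

a_21 = 32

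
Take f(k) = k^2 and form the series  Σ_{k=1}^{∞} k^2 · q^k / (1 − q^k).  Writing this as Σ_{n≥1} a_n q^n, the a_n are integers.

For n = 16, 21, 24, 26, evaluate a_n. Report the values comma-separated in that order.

341, 500, 850, 850

d|16:{16,8,4,2,1}  Σf=256+64+16+4+1=341
n=21: 21·1 7·3 3·7 1·21  f→[441+49+9+1]=500
n=24: 24·1 12·2 8·3 6·4 4·6 3·8 2·12 1·24  f→[576+144+64+36+16+9+4+1]=850
[q^26] f(1)=1,f(2)=4,f(13)=169,f(26)=676 ⇒ 850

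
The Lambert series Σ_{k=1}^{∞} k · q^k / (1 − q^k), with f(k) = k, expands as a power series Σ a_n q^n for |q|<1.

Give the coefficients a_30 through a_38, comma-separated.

q^30  k|30↦f(k): 30:30 15:15 10:10 6:6 5:5 3:3 2:2 1:1  a_30=72
n=31: 1·31 31·1  f→[1+31]=32
q^32  k|32↦f(k): 32:32 16:16 8:8 4:4 2:2 1:1  a_32=63
q^33  k|33↦f(k): 33:33 11:11 3:3 1:1  a_33=48
[q^34] f(1)=1,f(2)=2,f(17)=17,f(34)=34 ⇒ 54
[q^35] f(35)=35,f(7)=7,f(5)=5,f(1)=1 ⇒ 48
n=36: 36·1 18·2 12·3 9·4 6·6 4·9 3·12 2·18 1·36  f→[36+18+12+9+6+4+3+2+1]=91
[q^37] f(1)=1,f(37)=37 ⇒ 38
[q^38] f(1)=1,f(2)=2,f(19)=19,f(38)=38 ⇒ 60

72, 32, 63, 48, 54, 48, 91, 38, 60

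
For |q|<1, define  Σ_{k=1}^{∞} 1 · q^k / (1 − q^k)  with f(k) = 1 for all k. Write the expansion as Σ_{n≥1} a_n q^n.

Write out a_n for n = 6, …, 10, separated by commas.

d|6:{1,2,3,6}  Σf=1+1+1+1=4
d|7:{7,1}  Σf=1+1=2
n=8: 1·8 2·4 4·2 8·1  f→[1+1+1+1]=4
d|9:{9,3,1}  Σf=1+1+1=3
[q^10] f(10)=1,f(5)=1,f(2)=1,f(1)=1 ⇒ 4

4, 2, 4, 3, 4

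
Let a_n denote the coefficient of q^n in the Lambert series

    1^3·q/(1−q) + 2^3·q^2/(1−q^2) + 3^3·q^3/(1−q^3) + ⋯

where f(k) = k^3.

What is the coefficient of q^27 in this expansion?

n=27: 1·27 3·9 9·3 27·1  f→[1+27+729+19683]=20440

a_27 = 20440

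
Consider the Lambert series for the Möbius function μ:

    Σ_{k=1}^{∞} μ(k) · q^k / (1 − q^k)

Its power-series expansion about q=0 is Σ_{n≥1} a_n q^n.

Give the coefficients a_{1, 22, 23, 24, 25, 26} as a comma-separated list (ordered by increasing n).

q^1  k|1↦μ(k): 1:1  a_1=1
n=22: 1·22 2·11 11·2 22·1  μ→[1+(-1)+(-1)+1]=0
n=23: 23·1 1·23  μ→[(-1)+1]=0
n=24: 1·24 2·12 3·8 4·6 6·4 8·3 12·2 24·1  μ→[1+(-1)+(-1)+0+1+0+0+0]=0
[q^25] μ(1)=1,μ(5)=-1,μ(25)=0 ⇒ 0
[q^26] μ(26)=1,μ(13)=-1,μ(2)=-1,μ(1)=1 ⇒ 0

1, 0, 0, 0, 0, 0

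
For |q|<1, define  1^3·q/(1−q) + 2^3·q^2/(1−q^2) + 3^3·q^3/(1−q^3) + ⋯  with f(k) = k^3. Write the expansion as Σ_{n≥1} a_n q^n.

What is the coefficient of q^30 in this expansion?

a_30 = 31752

n=30: 1·30 2·15 3·10 5·6 6·5 10·3 15·2 30·1  f→[1+8+27+125+216+1000+3375+27000]=31752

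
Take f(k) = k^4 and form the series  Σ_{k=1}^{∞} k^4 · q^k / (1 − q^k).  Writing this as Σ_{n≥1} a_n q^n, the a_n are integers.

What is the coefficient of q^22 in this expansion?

a_22 = 248914

n=22: 22·1 11·2 2·11 1·22  f→[234256+14641+16+1]=248914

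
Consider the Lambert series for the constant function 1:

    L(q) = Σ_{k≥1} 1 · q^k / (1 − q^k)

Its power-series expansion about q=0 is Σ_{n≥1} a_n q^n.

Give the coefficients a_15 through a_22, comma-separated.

4, 5, 2, 6, 2, 6, 4, 4

n=15: 15·1 5·3 3·5 1·15  f→[1+1+1+1]=4
d|16:{16,8,4,2,1}  Σf=1+1+1+1+1=5
n=17: 17·1 1·17  f→[1+1]=2
d|18:{18,9,6,3,2,1}  Σf=1+1+1+1+1+1=6
[q^19] f(19)=1,f(1)=1 ⇒ 2
d|20:{20,10,5,4,2,1}  Σf=1+1+1+1+1+1=6
q^21  k|21↦f(k): 21:1 7:1 3:1 1:1  a_21=4
n=22: 22·1 11·2 2·11 1·22  f→[1+1+1+1]=4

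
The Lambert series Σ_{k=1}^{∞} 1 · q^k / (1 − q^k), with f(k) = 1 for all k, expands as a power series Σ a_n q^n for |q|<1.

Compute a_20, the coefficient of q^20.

q^20  k|20↦f(k): 1:1 2:1 4:1 5:1 10:1 20:1  a_20=6

a_20 = 6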